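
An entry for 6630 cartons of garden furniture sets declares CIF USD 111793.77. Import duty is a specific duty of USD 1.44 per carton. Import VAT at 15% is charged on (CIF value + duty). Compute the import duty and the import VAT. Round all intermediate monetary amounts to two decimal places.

Import duty: USD 9547.20; import VAT: USD 18201.15

Import duty = 6630 × 1.44 = 9547.20
VAT base = CIF + duty = 111793.77 + 9547.20 = 121340.97
Import VAT = 121340.97 × 15% = 18201.15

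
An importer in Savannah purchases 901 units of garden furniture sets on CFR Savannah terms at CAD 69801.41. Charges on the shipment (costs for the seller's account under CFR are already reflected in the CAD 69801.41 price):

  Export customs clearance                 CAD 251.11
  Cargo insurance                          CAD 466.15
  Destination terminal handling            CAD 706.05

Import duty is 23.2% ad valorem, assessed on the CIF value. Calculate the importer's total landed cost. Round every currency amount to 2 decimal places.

CFR: the seller pays costs through ocean freight to the destination port, but not insurance.
Already in the invoice (seller's account under CFR): export clearance — exclude.
CIF value = CFR price + insurance = 69801.41 + 466.15 = 70267.56
Import duty = 70267.56 × 23.2% = 16302.07
Buyer bears: insurance 466.15 + destination terminal 706.05 + duty 16302.07 = 17474.27
Landed cost = invoice 69801.41 + 17474.27 = 87275.68

Total landed cost: CAD 87275.68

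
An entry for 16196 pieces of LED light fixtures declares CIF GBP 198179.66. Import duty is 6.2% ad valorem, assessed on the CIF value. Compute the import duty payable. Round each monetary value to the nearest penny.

Import duty = 198179.66 × 6.2% = 12287.14

Import duty: GBP 12287.14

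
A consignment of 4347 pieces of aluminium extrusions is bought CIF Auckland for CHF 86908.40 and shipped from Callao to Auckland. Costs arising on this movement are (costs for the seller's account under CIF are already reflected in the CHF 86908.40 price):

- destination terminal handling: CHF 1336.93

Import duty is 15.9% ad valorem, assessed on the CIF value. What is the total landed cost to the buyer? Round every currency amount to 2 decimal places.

Total landed cost: CHF 102063.77

CIF: the seller pays costs through ocean freight and marine insurance to the destination port.
The CIF price already equals the CIF value: 86908.40
Import duty = 86908.40 × 15.9% = 13818.44
Buyer bears: destination terminal 1336.93 + duty 13818.44 = 15155.37
Landed cost = invoice 86908.40 + 15155.37 = 102063.77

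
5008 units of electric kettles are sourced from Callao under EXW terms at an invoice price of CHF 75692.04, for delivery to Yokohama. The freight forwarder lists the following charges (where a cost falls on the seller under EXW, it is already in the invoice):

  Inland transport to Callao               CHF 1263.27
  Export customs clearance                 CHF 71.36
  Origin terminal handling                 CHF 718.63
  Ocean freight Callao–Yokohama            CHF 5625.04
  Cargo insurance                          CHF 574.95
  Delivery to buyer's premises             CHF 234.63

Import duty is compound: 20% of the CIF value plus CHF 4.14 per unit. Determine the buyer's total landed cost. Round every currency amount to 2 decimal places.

EXW: the seller makes goods available at their premises; the buyer bears all onward costs.
CIF value = EXW price + inland to port + export clearance + origin terminal + freight + insurance = 75692.04 + 1263.27 + 71.36 + 718.63 + 5625.04 + 574.95 = 83945.29
Ad valorem component: 83945.29 × 20% = 16789.06
Specific component: 5008 × 4.14 = 20733.12
Import duty = 16789.06 + 20733.12 = 37522.18
Buyer bears: inland to port 1263.27 + export clearance 71.36 + origin terminal 718.63 + freight 5625.04 + insurance 574.95 + delivery 234.63 + duty 37522.18 = 46010.06
Landed cost = invoice 75692.04 + 46010.06 = 121702.10

Total landed cost: CHF 121702.10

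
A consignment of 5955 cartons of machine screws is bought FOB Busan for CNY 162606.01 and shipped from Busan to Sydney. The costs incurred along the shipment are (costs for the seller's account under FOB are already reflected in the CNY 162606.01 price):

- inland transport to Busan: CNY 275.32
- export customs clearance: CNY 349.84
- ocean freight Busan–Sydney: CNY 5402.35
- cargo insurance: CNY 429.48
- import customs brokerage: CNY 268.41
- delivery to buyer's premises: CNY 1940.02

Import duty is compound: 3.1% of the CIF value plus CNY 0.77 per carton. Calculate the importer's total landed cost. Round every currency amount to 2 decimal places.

FOB: the seller bears costs until goods are on board at the origin port; the buyer bears freight, insurance and all costs thereafter.
Already in the invoice (seller's account under FOB): inland to port, export clearance — exclude.
CIF value = FOB price + freight + insurance = 162606.01 + 5402.35 + 429.48 = 168437.84
Ad valorem component: 168437.84 × 3.1% = 5221.57
Specific component: 5955 × 0.77 = 4585.35
Import duty = 5221.57 + 4585.35 = 9806.92
Buyer bears: freight 5402.35 + insurance 429.48 + brokerage 268.41 + delivery 1940.02 + duty 9806.92 = 17847.18
Landed cost = invoice 162606.01 + 17847.18 = 180453.19

Total landed cost: CNY 180453.19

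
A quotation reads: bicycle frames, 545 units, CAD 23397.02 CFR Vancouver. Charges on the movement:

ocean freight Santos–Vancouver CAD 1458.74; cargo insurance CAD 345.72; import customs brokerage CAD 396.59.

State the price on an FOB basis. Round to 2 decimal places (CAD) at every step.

FOB price: CAD 21938.28

Not relevant to the conversion: brokerage, insurance — on the buyer under both terms; not part of either seller's price.
From CFR to FOB, the seller no longer bears: freight.
FOB price = 23397.02 − 1458.74 = 21938.28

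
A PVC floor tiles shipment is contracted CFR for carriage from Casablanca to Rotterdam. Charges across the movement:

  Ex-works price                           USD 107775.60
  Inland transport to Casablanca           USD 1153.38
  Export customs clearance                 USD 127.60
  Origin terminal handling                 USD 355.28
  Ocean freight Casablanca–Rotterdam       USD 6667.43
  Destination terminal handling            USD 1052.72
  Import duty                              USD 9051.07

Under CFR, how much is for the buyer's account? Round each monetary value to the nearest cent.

Buyer's account: USD 10103.79

CFR: the seller pays costs through ocean freight to the destination port, but not insurance.
Seller's account: goods 107775.60 + inland to port 1153.38 + export clearance 127.60 + origin terminal 355.28 + freight 6667.43 = 116079.29
Buyer's account: destination terminal 1052.72 + duty 9051.07 = 10103.79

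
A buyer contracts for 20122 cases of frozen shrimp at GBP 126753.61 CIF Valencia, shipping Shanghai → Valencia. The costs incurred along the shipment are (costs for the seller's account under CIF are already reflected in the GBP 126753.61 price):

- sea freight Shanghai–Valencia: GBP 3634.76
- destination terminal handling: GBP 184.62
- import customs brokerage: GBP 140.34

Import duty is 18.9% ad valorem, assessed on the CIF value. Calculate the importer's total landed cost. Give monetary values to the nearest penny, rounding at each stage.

CIF: the seller pays costs through ocean freight and marine insurance to the destination port.
Already in the invoice (seller's account under CIF): freight — exclude.
The CIF price already equals the CIF value: 126753.61
Import duty = 126753.61 × 18.9% = 23956.43
Buyer bears: destination terminal 184.62 + brokerage 140.34 + duty 23956.43 = 24281.39
Landed cost = invoice 126753.61 + 24281.39 = 151035.00

Total landed cost: GBP 151035.00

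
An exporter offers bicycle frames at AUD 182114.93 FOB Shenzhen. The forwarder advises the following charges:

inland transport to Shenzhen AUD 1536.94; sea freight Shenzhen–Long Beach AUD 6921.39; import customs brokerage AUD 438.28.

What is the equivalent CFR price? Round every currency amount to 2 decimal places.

Not relevant to the conversion: inland to port — on the seller under both FOB and CFR; already in the FOB price and stays in the CFR price. brokerage — on the buyer under both terms; not part of either seller's price.
From FOB to CFR, the seller additionally bears: freight.
CFR price = 182114.93 + 6921.39 = 189036.32

CFR price: AUD 189036.32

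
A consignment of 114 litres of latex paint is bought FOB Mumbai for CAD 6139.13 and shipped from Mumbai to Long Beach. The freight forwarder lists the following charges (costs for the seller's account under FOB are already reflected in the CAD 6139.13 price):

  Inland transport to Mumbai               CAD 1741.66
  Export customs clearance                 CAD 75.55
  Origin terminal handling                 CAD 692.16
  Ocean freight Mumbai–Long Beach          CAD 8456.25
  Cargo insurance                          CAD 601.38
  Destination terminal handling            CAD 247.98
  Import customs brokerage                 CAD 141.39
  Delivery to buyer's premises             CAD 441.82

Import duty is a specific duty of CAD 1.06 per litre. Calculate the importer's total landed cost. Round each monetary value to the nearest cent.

FOB: the seller bears costs until goods are on board at the origin port; the buyer bears freight, insurance and all costs thereafter.
Already in the invoice (seller's account under FOB): inland to port, export clearance, origin terminal — exclude.
CIF value = FOB price + freight + insurance = 6139.13 + 8456.25 + 601.38 = 15196.76
Import duty = 114 × 1.06 = 120.84
Buyer bears: freight 8456.25 + insurance 601.38 + destination terminal 247.98 + brokerage 141.39 + delivery 441.82 + duty 120.84 = 10009.66
Landed cost = invoice 6139.13 + 10009.66 = 16148.79

Total landed cost: CAD 16148.79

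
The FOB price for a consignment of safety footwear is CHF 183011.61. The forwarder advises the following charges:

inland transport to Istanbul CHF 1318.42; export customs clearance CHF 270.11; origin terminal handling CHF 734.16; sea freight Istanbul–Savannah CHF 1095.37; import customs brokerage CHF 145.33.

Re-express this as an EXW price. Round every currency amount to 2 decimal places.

Not relevant to the conversion: brokerage, freight — on the buyer under both terms; not part of either seller's price.
From FOB to EXW, the seller no longer bears: inland to port, export clearance, origin terminal.
EXW price = 183011.61 − 1318.42 − 270.11 − 734.16 = 180688.92

EXW price: CHF 180688.92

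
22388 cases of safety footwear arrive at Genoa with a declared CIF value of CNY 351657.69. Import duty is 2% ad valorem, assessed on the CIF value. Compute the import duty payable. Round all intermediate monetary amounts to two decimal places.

Import duty: CNY 7033.15

Import duty = 351657.69 × 2% = 7033.15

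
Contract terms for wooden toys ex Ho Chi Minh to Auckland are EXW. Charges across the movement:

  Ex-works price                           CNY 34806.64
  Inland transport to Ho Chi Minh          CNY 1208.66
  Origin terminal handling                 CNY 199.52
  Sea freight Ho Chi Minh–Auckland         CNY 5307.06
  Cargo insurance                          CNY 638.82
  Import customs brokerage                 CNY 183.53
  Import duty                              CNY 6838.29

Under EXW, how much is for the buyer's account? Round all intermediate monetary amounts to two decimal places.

Buyer's account: CNY 14375.88

EXW: the seller makes goods available at their premises; the buyer bears all onward costs.
Seller's account: goods 34806.64 = 34806.64
Buyer's account: inland to port 1208.66 + origin terminal 199.52 + freight 5307.06 + insurance 638.82 + brokerage 183.53 + duty 6838.29 = 14375.88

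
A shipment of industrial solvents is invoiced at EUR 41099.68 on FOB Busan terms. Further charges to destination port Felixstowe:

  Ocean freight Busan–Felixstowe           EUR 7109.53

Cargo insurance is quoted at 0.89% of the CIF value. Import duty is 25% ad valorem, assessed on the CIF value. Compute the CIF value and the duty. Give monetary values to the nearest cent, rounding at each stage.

CIF value: EUR 48642.12; import duty: EUR 12160.53

Let C be the CIF value. C = FOB price + freight + 0.89% × C
C − 0.89% × C = 41099.68 + 7109.53
0.9911 × C = 48209.21
C = 48209.21 / 0.9911 = 48642.12
Insurance premium = 0.89% × 48642.12 = 432.91
Import duty = 48642.12 × 25% = 12160.53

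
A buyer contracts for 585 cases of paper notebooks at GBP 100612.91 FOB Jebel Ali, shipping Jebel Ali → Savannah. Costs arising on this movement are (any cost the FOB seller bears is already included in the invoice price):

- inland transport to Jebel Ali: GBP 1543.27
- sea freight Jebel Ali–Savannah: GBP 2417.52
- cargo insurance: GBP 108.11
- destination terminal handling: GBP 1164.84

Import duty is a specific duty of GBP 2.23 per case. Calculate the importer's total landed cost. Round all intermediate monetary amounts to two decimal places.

FOB: the seller bears costs until goods are on board at the origin port; the buyer bears freight, insurance and all costs thereafter.
Already in the invoice (seller's account under FOB): inland to port — exclude.
CIF value = FOB price + freight + insurance = 100612.91 + 2417.52 + 108.11 = 103138.54
Import duty = 585 × 2.23 = 1304.55
Buyer bears: freight 2417.52 + insurance 108.11 + destination terminal 1164.84 + duty 1304.55 = 4995.02
Landed cost = invoice 100612.91 + 4995.02 = 105607.93

Total landed cost: GBP 105607.93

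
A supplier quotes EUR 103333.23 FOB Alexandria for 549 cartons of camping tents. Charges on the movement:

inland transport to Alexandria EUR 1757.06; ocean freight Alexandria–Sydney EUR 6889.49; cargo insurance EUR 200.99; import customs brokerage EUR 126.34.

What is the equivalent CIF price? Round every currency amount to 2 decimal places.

CIF price: EUR 110423.71

Not relevant to the conversion: inland to port — on the seller under both FOB and CIF; already in the FOB price and stays in the CIF price. brokerage — on the buyer under both terms; not part of either seller's price.
From FOB to CIF, the seller additionally bears: freight, insurance.
CIF price = 103333.23 + 6889.49 + 200.99 = 110423.71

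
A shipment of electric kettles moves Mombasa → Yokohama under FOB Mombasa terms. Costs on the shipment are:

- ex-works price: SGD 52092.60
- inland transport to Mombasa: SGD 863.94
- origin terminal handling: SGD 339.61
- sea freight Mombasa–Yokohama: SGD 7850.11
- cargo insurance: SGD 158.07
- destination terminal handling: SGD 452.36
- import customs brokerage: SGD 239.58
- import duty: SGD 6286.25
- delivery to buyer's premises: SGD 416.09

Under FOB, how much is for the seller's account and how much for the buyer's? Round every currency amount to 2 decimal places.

Seller: SGD 53296.15; buyer: SGD 15402.46

FOB: the seller bears costs until goods are on board at the origin port; the buyer bears freight, insurance and all costs thereafter.
Seller's account: goods 52092.60 + inland to port 863.94 + origin terminal 339.61 = 53296.15
Buyer's account: freight 7850.11 + insurance 158.07 + destination terminal 452.36 + brokerage 239.58 + duty 6286.25 + delivery 416.09 = 15402.46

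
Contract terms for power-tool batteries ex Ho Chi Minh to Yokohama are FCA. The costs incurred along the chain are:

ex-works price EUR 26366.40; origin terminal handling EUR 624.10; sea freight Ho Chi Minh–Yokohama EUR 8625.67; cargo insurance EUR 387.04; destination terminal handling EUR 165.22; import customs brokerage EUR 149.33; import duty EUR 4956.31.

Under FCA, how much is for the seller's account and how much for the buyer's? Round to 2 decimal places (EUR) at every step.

FCA: the seller delivers export-cleared goods to the carrier; the buyer bears costs from that point.
Seller's account: goods 26366.40 = 26366.40
Buyer's account: origin terminal 624.10 + freight 8625.67 + insurance 387.04 + destination terminal 165.22 + brokerage 149.33 + duty 4956.31 = 14907.67

Seller: EUR 26366.40; buyer: EUR 14907.67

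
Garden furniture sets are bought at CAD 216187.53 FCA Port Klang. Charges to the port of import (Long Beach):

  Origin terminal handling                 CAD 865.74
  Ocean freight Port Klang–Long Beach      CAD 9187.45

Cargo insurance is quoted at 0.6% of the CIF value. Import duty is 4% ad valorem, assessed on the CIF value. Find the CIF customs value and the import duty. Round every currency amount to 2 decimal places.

CIF value: CAD 227606.36; import duty: CAD 9104.25

Let C be the CIF value. C = FCA price + pre-shipment costs + freight + 0.6% × C
C − 0.6% × C = 216187.53 + 865.74 + 9187.45
0.994 × C = 226240.72
C = 226240.72 / 0.994 = 227606.36
Insurance premium = 0.6% × 227606.36 = 1365.64
Import duty = 227606.36 × 4% = 9104.25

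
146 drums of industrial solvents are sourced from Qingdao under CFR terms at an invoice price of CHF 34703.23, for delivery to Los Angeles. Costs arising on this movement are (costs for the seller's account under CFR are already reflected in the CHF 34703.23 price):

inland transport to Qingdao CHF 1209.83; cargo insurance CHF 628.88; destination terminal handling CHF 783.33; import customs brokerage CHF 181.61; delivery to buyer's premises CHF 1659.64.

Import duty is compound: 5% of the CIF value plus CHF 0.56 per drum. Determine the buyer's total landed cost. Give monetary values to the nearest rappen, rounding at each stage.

CFR: the seller pays costs through ocean freight to the destination port, but not insurance.
Already in the invoice (seller's account under CFR): inland to port — exclude.
CIF value = CFR price + insurance = 34703.23 + 628.88 = 35332.11
Ad valorem component: 35332.11 × 5% = 1766.61
Specific component: 146 × 0.56 = 81.76
Import duty = 1766.61 + 81.76 = 1848.37
Buyer bears: insurance 628.88 + destination terminal 783.33 + brokerage 181.61 + delivery 1659.64 + duty 1848.37 = 5101.83
Landed cost = invoice 34703.23 + 5101.83 = 39805.06

Total landed cost: CHF 39805.06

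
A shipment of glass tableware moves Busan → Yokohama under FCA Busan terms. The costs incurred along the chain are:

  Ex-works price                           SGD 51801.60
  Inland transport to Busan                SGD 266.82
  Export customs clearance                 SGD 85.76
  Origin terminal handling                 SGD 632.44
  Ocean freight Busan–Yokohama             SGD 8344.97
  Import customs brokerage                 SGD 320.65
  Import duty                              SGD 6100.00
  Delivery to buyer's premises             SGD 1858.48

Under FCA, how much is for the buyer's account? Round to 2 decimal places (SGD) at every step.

Buyer's account: SGD 17256.54

FCA: the seller delivers export-cleared goods to the carrier; the buyer bears costs from that point.
Seller's account: goods 51801.60 + inland to port 266.82 + export clearance 85.76 = 52154.18
Buyer's account: origin terminal 632.44 + freight 8344.97 + brokerage 320.65 + duty 6100.00 + delivery 1858.48 = 17256.54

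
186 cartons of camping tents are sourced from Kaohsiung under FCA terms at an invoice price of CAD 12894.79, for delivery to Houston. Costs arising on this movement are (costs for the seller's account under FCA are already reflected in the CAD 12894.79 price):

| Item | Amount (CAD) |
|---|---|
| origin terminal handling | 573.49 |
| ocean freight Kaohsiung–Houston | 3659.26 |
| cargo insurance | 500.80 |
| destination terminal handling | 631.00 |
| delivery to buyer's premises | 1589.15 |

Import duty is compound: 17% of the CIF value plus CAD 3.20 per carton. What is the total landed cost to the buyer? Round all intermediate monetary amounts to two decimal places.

Total landed cost: CAD 23440.51

FCA: the seller delivers export-cleared goods to the carrier; the buyer bears costs from that point.
CIF value = FCA price + origin terminal + freight + insurance = 12894.79 + 573.49 + 3659.26 + 500.80 = 17628.34
Ad valorem component: 17628.34 × 17% = 2996.82
Specific component: 186 × 3.20 = 595.20
Import duty = 2996.82 + 595.20 = 3592.02
Buyer bears: origin terminal 573.49 + freight 3659.26 + insurance 500.80 + destination terminal 631.00 + delivery 1589.15 + duty 3592.02 = 10545.72
Landed cost = invoice 12894.79 + 10545.72 = 23440.51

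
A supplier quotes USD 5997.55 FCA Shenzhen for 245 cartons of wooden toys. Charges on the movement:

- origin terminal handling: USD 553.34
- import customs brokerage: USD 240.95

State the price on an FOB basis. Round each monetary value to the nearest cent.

Not relevant to the conversion: brokerage — on the buyer under both terms; not part of either seller's price.
From FCA to FOB, the seller additionally bears: origin terminal.
FOB price = 5997.55 + 553.34 = 6550.89

FOB price: USD 6550.89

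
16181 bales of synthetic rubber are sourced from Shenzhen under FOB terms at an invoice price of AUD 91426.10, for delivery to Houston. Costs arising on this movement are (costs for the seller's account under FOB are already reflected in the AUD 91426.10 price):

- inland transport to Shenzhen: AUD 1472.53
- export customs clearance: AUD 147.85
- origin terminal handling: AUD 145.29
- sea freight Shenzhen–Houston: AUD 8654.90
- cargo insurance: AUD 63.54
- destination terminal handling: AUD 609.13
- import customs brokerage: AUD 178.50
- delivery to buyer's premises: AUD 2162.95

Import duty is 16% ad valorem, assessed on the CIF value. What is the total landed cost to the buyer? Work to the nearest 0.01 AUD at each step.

Total landed cost: AUD 119118.25

FOB: the seller bears costs until goods are on board at the origin port; the buyer bears freight, insurance and all costs thereafter.
Already in the invoice (seller's account under FOB): inland to port, export clearance, origin terminal — exclude.
CIF value = FOB price + freight + insurance = 91426.10 + 8654.90 + 63.54 = 100144.54
Import duty = 100144.54 × 16% = 16023.13
Buyer bears: freight 8654.90 + insurance 63.54 + destination terminal 609.13 + brokerage 178.50 + delivery 2162.95 + duty 16023.13 = 27692.15
Landed cost = invoice 91426.10 + 27692.15 = 119118.25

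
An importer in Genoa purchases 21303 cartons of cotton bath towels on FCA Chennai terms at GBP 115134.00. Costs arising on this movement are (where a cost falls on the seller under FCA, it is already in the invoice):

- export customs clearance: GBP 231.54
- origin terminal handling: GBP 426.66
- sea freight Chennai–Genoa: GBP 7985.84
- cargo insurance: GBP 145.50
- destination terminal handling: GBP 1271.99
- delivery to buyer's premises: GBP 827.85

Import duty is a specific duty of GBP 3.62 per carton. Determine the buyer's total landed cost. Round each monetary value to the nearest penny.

FCA: the seller delivers export-cleared goods to the carrier; the buyer bears costs from that point.
Already in the invoice (seller's account under FCA): export clearance — exclude.
CIF value = FCA price + origin terminal + freight + insurance = 115134.00 + 426.66 + 7985.84 + 145.50 = 123692.00
Import duty = 21303 × 3.62 = 77116.86
Buyer bears: origin terminal 426.66 + freight 7985.84 + insurance 145.50 + destination terminal 1271.99 + delivery 827.85 + duty 77116.86 = 87774.70
Landed cost = invoice 115134.00 + 87774.70 = 202908.70

Total landed cost: GBP 202908.70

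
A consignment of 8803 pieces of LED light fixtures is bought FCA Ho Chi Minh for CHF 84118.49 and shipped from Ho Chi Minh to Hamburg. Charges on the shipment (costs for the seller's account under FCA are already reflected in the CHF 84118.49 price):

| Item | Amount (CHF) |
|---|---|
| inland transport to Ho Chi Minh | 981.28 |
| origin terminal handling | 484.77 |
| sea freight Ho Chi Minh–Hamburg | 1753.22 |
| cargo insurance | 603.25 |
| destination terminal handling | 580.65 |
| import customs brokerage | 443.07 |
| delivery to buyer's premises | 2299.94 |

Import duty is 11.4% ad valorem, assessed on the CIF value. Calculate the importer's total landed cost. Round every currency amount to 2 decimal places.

Total landed cost: CHF 100196.80

FCA: the seller delivers export-cleared goods to the carrier; the buyer bears costs from that point.
Already in the invoice (seller's account under FCA): inland to port — exclude.
CIF value = FCA price + origin terminal + freight + insurance = 84118.49 + 484.77 + 1753.22 + 603.25 = 86959.73
Import duty = 86959.73 × 11.4% = 9913.41
Buyer bears: origin terminal 484.77 + freight 1753.22 + insurance 603.25 + destination terminal 580.65 + brokerage 443.07 + delivery 2299.94 + duty 9913.41 = 16078.31
Landed cost = invoice 84118.49 + 16078.31 = 100196.80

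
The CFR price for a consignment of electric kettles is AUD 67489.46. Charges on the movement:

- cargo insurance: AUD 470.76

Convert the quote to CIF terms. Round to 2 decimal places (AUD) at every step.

From CFR to CIF, the seller additionally bears: insurance.
CIF price = 67489.46 + 470.76 = 67960.22

CIF price: AUD 67960.22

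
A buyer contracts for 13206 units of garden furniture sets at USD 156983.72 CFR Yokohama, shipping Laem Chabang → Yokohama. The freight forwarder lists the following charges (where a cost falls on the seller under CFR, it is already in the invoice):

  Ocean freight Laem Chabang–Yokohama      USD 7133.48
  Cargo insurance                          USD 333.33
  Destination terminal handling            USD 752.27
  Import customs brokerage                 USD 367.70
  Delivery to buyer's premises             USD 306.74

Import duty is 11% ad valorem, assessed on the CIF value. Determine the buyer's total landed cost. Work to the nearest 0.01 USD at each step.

CFR: the seller pays costs through ocean freight to the destination port, but not insurance.
Already in the invoice (seller's account under CFR): freight — exclude.
CIF value = CFR price + insurance = 156983.72 + 333.33 = 157317.05
Import duty = 157317.05 × 11% = 17304.88
Buyer bears: insurance 333.33 + destination terminal 752.27 + brokerage 367.70 + delivery 306.74 + duty 17304.88 = 19064.92
Landed cost = invoice 156983.72 + 19064.92 = 176048.64

Total landed cost: USD 176048.64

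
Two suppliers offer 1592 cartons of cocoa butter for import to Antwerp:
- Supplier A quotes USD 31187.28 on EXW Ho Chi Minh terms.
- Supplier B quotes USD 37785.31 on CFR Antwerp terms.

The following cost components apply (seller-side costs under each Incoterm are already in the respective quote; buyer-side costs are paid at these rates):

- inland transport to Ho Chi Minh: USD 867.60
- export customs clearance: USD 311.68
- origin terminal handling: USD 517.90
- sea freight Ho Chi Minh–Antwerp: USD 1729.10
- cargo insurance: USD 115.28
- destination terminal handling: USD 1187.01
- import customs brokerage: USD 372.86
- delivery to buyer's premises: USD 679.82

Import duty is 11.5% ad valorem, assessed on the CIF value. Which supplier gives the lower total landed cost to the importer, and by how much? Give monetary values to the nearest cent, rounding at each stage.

Supplier A is cheaper by USD 3536.50

Supplier A (EXW):
CIF value = EXW price + inland to port + export clearance + origin terminal + freight + insurance = 31187.28 + 867.60 + 311.68 + 517.90 + 1729.10 + 115.28 = 34728.84
Import duty = 34728.84 × 11.5% = 3993.82
Buyer bears (A): 867.60 + 311.68 + 517.90 + 1729.10 + 115.28 + 1187.01 + 372.86 + 679.82 = 5781.25
Landed cost (A) = invoice 31187.28 + 5781.25 + duty 3993.82 = 40962.35
Supplier B (CFR):
CIF value = CFR price + insurance = 37785.31 + 115.28 = 37900.59
Import duty = 37900.59 × 11.5% = 4358.57
Buyer bears (B): 115.28 + 1187.01 + 372.86 + 679.82 = 2354.97
Landed cost (B) = invoice 37785.31 + 2354.97 + duty 4358.57 = 44498.85
Difference = |40962.35 − 44498.85| = 3536.50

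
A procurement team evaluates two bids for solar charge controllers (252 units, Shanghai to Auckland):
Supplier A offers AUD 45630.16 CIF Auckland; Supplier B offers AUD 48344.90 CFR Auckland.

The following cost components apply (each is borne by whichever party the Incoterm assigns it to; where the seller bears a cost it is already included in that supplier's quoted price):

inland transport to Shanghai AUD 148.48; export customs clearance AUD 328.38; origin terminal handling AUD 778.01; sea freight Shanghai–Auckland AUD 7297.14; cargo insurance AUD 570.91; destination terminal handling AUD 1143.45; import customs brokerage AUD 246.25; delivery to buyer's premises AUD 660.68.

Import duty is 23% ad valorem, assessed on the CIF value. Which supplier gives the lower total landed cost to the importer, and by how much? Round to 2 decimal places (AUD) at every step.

Supplier A (CIF):
The CIF price already equals the CIF value: 45630.16
Import duty = 45630.16 × 23% = 10494.94
Buyer bears (A): 1143.45 + 246.25 + 660.68 = 2050.38
Landed cost (A) = invoice 45630.16 + 2050.38 + duty 10494.94 = 58175.48
Supplier B (CFR):
CIF value = CFR price + insurance = 48344.90 + 570.91 = 48915.81
Import duty = 48915.81 × 23% = 11250.64
Buyer bears (B): 570.91 + 1143.45 + 246.25 + 660.68 = 2621.29
Landed cost (B) = invoice 48344.90 + 2621.29 + duty 11250.64 = 62216.83
Difference = |58175.48 − 62216.83| = 4041.35

Supplier A is cheaper by AUD 4041.35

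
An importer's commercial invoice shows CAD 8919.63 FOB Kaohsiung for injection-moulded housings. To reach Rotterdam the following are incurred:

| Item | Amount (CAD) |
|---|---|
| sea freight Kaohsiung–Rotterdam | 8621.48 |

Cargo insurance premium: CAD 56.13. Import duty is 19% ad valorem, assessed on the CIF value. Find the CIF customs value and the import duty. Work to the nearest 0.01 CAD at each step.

CIF = FOB price + freight + insurance
CIF = 8919.63 + 8621.48 + 56.13 = 17597.24
Import duty = 17597.24 × 19% = 3343.48

CIF value: CAD 17597.24; import duty: CAD 3343.48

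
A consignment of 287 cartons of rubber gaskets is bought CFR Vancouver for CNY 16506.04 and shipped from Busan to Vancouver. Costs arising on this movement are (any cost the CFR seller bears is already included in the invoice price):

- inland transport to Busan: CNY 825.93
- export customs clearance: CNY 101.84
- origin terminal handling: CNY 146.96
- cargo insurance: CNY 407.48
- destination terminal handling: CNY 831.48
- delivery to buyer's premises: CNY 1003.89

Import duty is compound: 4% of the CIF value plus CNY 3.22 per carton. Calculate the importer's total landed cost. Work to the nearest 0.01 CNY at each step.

Total landed cost: CNY 20349.57

CFR: the seller pays costs through ocean freight to the destination port, but not insurance.
Already in the invoice (seller's account under CFR): inland to port, export clearance, origin terminal — exclude.
CIF value = CFR price + insurance = 16506.04 + 407.48 = 16913.52
Ad valorem component: 16913.52 × 4% = 676.54
Specific component: 287 × 3.22 = 924.14
Import duty = 676.54 + 924.14 = 1600.68
Buyer bears: insurance 407.48 + destination terminal 831.48 + delivery 1003.89 + duty 1600.68 = 3843.53
Landed cost = invoice 16506.04 + 3843.53 = 20349.57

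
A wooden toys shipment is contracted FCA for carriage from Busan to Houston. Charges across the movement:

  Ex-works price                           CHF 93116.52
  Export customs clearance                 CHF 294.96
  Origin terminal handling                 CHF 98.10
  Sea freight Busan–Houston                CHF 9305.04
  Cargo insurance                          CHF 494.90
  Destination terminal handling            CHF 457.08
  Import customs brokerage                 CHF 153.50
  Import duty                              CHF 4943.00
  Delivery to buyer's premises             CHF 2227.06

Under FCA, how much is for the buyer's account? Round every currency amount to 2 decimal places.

FCA: the seller delivers export-cleared goods to the carrier; the buyer bears costs from that point.
Seller's account: goods 93116.52 + export clearance 294.96 = 93411.48
Buyer's account: origin terminal 98.10 + freight 9305.04 + insurance 494.90 + destination terminal 457.08 + brokerage 153.50 + duty 4943.00 + delivery 2227.06 = 17678.68

Buyer's account: CHF 17678.68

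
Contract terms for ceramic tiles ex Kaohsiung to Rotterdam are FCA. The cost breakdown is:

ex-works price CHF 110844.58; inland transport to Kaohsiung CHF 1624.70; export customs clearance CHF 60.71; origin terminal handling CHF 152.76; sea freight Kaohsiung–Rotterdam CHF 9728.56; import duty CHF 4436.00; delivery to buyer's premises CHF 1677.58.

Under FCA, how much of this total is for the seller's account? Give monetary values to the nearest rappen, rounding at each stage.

FCA: the seller delivers export-cleared goods to the carrier; the buyer bears costs from that point.
Seller's account: goods 110844.58 + inland to port 1624.70 + export clearance 60.71 = 112529.99
Buyer's account: origin terminal 152.76 + freight 9728.56 + duty 4436.00 + delivery 1677.58 = 15994.90

Seller's account: CHF 112529.99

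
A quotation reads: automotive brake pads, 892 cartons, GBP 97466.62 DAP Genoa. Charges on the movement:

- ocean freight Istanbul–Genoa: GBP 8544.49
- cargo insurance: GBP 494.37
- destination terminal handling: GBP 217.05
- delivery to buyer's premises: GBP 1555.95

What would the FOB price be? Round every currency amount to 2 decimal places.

From DAP to FOB, the seller no longer bears: freight, insurance, destination terminal, delivery.
FOB price = 97466.62 − 8544.49 − 494.37 − 217.05 − 1555.95 = 86654.76

FOB price: GBP 86654.76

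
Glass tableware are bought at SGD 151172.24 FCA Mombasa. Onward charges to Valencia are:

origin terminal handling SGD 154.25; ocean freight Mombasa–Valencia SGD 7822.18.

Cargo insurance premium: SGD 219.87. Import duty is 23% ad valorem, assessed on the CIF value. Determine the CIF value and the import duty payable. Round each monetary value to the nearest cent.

CIF = FCA price + pre-shipment costs + freight + insurance
CIF = 151172.24 + 154.25 + 7822.18 + 219.87 = 159368.54
Import duty = 159368.54 × 23% = 36654.76

CIF value: SGD 159368.54; import duty: SGD 36654.76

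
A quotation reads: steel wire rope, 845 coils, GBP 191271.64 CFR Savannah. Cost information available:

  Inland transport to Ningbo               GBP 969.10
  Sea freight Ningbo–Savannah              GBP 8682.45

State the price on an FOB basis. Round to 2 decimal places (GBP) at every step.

Not relevant to the conversion: inland to port — on the seller under both CFR and FOB; already in the CFR price and stays in the FOB price.
From CFR to FOB, the seller no longer bears: freight.
FOB price = 191271.64 − 8682.45 = 182589.19

FOB price: GBP 182589.19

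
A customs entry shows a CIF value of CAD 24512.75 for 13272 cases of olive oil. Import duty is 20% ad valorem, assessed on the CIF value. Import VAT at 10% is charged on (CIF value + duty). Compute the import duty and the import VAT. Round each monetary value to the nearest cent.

Import duty = 24512.75 × 20% = 4902.55
VAT base = CIF + duty = 24512.75 + 4902.55 = 29415.30
Import VAT = 29415.30 × 10% = 2941.53

Import duty: CAD 4902.55; import VAT: CAD 2941.53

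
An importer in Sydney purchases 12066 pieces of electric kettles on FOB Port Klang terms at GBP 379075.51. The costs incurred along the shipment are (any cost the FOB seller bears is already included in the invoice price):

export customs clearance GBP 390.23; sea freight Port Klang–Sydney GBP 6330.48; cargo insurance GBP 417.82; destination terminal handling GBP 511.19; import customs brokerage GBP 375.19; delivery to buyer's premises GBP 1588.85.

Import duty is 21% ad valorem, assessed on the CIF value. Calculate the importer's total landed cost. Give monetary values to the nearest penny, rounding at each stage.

FOB: the seller bears costs until goods are on board at the origin port; the buyer bears freight, insurance and all costs thereafter.
Already in the invoice (seller's account under FOB): export clearance — exclude.
CIF value = FOB price + freight + insurance = 379075.51 + 6330.48 + 417.82 = 385823.81
Import duty = 385823.81 × 21% = 81023.00
Buyer bears: freight 6330.48 + insurance 417.82 + destination terminal 511.19 + brokerage 375.19 + delivery 1588.85 + duty 81023.00 = 90246.53
Landed cost = invoice 379075.51 + 90246.53 = 469322.04

Total landed cost: GBP 469322.04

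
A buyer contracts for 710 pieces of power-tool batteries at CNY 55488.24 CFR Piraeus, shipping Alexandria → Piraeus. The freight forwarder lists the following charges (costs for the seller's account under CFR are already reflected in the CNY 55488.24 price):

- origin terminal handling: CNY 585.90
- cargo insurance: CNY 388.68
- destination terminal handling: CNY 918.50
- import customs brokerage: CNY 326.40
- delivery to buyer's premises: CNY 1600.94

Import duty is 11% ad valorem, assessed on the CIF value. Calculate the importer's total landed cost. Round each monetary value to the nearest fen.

CFR: the seller pays costs through ocean freight to the destination port, but not insurance.
Already in the invoice (seller's account under CFR): origin terminal — exclude.
CIF value = CFR price + insurance = 55488.24 + 388.68 = 55876.92
Import duty = 55876.92 × 11% = 6146.46
Buyer bears: insurance 388.68 + destination terminal 918.50 + brokerage 326.40 + delivery 1600.94 + duty 6146.46 = 9380.98
Landed cost = invoice 55488.24 + 9380.98 = 64869.22

Total landed cost: CNY 64869.22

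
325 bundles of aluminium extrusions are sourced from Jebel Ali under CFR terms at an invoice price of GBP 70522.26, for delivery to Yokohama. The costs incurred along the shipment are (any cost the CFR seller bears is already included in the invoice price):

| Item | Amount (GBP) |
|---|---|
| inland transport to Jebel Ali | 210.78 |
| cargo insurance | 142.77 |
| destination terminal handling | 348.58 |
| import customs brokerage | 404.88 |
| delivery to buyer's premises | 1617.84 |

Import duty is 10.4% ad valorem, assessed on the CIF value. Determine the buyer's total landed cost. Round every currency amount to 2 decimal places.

Total landed cost: GBP 80385.49

CFR: the seller pays costs through ocean freight to the destination port, but not insurance.
Already in the invoice (seller's account under CFR): inland to port — exclude.
CIF value = CFR price + insurance = 70522.26 + 142.77 = 70665.03
Import duty = 70665.03 × 10.4% = 7349.16
Buyer bears: insurance 142.77 + destination terminal 348.58 + brokerage 404.88 + delivery 1617.84 + duty 7349.16 = 9863.23
Landed cost = invoice 70522.26 + 9863.23 = 80385.49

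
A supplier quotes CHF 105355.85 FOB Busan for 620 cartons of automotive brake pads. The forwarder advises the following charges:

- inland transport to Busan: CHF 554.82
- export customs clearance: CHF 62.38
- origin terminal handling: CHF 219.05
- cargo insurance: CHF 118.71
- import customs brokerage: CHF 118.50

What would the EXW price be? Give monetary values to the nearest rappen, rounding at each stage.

Not relevant to the conversion: insurance, brokerage — on the buyer under both terms; not part of either seller's price.
From FOB to EXW, the seller no longer bears: inland to port, export clearance, origin terminal.
EXW price = 105355.85 − 554.82 − 62.38 − 219.05 = 104519.60

EXW price: CHF 104519.60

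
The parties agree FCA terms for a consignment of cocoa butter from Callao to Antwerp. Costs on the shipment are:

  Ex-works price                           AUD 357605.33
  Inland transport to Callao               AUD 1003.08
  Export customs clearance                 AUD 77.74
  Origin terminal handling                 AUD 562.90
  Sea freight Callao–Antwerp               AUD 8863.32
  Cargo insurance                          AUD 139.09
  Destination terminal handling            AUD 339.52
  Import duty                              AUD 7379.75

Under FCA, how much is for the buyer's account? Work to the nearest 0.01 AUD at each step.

Buyer's account: AUD 17284.58

FCA: the seller delivers export-cleared goods to the carrier; the buyer bears costs from that point.
Seller's account: goods 357605.33 + inland to port 1003.08 + export clearance 77.74 = 358686.15
Buyer's account: origin terminal 562.90 + freight 8863.32 + insurance 139.09 + destination terminal 339.52 + duty 7379.75 = 17284.58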